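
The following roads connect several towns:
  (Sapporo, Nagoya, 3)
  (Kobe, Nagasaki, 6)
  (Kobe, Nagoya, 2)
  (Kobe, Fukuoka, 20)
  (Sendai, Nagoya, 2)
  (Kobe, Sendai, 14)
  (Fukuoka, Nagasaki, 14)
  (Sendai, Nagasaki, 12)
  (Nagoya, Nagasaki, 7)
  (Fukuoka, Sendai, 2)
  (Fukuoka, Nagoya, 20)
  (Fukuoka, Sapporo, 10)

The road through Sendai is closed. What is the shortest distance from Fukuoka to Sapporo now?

10

Paths from Fukuoka to Sapporo avoiding Sendai:
Fukuoka -> Kobe -> Nagasaki -> Nagoya -> Sapporo: 20 + 6 + 7 + 3 = 36
Fukuoka -> Nagasaki -> Nagoya -> Sapporo: 14 + 7 + 3 = 24
Fukuoka -> Nagasaki -> Kobe -> Nagoya -> Sapporo: 14 + 6 + 2 + 3 = 25
Fukuoka -> Sapporo: 10
Fukuoka -> Kobe -> Nagoya -> Sapporo: 20 + 2 + 3 = 25
Fukuoka -> Nagoya -> Sapporo: 20 + 3 = 23
The minimum is 10.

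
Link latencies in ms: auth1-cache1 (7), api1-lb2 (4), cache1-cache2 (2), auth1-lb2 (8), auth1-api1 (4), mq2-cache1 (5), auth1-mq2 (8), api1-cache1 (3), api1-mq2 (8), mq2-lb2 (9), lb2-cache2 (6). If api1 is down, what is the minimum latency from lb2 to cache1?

8

Paths from lb2 to cache1 avoiding api1:
lb2 -> mq2 -> auth1 -> cache1: 9 + 8 + 7 = 24
lb2 -> auth1 -> cache1: 8 + 7 = 15
lb2 -> cache2 -> cache1: 6 + 2 = 8
lb2 -> mq2 -> cache1: 9 + 5 = 14
lb2 -> auth1 -> mq2 -> cache1: 8 + 8 + 5 = 21
Best route has total 8 ms.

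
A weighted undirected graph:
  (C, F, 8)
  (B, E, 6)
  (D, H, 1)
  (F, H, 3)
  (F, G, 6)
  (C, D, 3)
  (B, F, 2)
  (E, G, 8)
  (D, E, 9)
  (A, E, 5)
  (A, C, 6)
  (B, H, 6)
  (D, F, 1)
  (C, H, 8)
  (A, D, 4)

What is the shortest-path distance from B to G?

8

Comparing a few candidate routes:
B→H→F→G: 6 + 3 + 6 = 15
B→E→G: 6 + 8 = 14
B→H→D→F→G: 6 + 1 + 1 + 6 = 14
B→F→G: 2 + 6 = 8
The minimum is 8.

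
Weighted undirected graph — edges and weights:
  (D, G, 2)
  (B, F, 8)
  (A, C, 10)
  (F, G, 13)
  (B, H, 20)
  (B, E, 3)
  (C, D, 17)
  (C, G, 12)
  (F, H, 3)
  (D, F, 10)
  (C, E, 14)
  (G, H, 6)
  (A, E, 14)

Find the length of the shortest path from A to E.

14

Comparing a few candidate routes:
A → E: 14
A → C → G → D → F → B → E: 10 + 12 + 2 + 10 + 8 + 3 = 45
A → C → G → H → F → B → E: 10 + 12 + 6 + 3 + 8 + 3 = 42
A → C → G → F → B → E: 10 + 12 + 13 + 8 + 3 = 46
A → C → E: 10 + 14 = 24
Best route has total 14.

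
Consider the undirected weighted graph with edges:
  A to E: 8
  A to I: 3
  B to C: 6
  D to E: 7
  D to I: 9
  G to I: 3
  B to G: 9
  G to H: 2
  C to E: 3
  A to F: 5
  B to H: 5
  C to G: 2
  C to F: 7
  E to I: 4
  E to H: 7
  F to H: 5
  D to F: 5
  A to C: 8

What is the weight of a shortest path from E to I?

A few of the E→I routes:
E - C - G - I: 3 + 2 + 3 = 8
E - I: 4
E - A - I: 8 + 3 = 11
Best route has total 4.

4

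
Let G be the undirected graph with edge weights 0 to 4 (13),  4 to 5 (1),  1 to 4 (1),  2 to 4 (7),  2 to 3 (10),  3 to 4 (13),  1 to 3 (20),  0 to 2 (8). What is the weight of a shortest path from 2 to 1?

Checking several routes:
2→4→3→1: 7 + 13 + 20 = 40
2→0→4→1: 8 + 13 + 1 = 22
2→4→1: 7 + 1 = 8
2→3→1: 10 + 20 = 30
2→3→4→1: 10 + 13 + 1 = 24
Shortest: 8.

8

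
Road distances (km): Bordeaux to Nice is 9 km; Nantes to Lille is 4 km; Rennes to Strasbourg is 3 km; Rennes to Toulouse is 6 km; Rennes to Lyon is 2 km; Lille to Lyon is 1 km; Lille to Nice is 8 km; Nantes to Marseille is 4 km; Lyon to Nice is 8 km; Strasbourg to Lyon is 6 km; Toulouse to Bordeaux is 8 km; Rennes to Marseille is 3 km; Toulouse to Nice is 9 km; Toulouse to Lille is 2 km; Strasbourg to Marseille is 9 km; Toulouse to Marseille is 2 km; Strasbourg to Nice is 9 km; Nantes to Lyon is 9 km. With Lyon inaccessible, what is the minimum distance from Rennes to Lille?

7

Some routes from Rennes to Lille avoiding Lyon:
Rennes-Marseille-Nantes-Lille: 3 + 4 + 4 = 11
Rennes-Toulouse-Lille: 6 + 2 = 8
Rennes-Marseille-Toulouse-Lille: 3 + 2 + 2 = 7
The minimum is 7 km.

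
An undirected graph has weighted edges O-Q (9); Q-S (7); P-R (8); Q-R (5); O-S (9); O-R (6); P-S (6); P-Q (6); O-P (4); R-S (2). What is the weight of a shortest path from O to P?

4

A few of the O→P routes:
O→P: 4
O→Q→P: 9 + 6 = 15
O→R→P: 6 + 8 = 14
O→R→S→P: 6 + 2 + 6 = 14
O→S→P: 9 + 6 = 15
O→R→Q→P: 6 + 5 + 6 = 17
The minimum is 4.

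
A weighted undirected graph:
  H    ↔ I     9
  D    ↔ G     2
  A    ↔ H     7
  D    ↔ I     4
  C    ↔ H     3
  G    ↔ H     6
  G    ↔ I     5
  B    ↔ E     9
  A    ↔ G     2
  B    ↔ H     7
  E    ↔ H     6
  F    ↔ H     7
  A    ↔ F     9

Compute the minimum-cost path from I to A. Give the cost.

7

A few of the I→A routes:
I → D → G → A: 4 + 2 + 2 = 8
I → H → A: 9 + 7 = 16
I → H → G → A: 9 + 6 + 2 = 17
I → G → A: 5 + 2 = 7
Shortest: 7.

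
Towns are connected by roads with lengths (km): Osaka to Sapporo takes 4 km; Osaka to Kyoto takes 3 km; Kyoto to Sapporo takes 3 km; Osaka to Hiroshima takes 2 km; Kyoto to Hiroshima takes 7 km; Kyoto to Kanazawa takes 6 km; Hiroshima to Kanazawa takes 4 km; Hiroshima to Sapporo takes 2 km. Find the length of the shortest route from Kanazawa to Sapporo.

6

A few of the Kanazawa→Sapporo routes:
Kanazawa - Hiroshima - Osaka - Kyoto - Sapporo: 4 + 2 + 3 + 3 = 12
Kanazawa - Kyoto - Sapporo: 6 + 3 = 9
Kanazawa - Hiroshima - Osaka - Sapporo: 4 + 2 + 4 = 10
Kanazawa - Kyoto - Osaka - Sapporo: 6 + 3 + 4 = 13
Kanazawa - Hiroshima - Sapporo: 4 + 2 = 6
The minimum is 6 km.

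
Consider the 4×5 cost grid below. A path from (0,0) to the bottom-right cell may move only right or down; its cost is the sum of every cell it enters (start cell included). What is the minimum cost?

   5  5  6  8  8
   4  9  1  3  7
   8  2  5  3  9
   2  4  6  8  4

Cheapest: (0,0)→(0,1)→(0,2)→(1,2)→(1,3)→(2,3)→(3,3)→(3,4)
  5 + 5 + 6 + 1 + 3 + 3 + 8 + 4 = 35
(Top row then right column would cost 52.)

35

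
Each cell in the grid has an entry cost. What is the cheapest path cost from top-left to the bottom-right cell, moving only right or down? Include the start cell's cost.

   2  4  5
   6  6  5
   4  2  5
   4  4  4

Path r0c0 -> r0c1 -> r1c1 -> r2c1 -> r3c1 -> r3c2: 2 + 4 + 6 + 2 + 4 + 4 = 22.
(Top row then right column would cost 25.)

22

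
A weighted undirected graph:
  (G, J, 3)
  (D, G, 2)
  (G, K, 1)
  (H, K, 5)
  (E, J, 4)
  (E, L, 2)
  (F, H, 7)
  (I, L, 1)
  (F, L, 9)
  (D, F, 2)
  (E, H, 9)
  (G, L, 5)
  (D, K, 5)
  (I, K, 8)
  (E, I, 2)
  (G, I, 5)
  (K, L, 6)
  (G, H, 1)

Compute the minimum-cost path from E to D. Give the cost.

Checking several routes:
E→I→G→D: 2 + 5 + 2 = 9
E→J→G→D: 4 + 3 + 2 = 9
E→L→G→D: 2 + 5 + 2 = 9
The minimum is 9.

9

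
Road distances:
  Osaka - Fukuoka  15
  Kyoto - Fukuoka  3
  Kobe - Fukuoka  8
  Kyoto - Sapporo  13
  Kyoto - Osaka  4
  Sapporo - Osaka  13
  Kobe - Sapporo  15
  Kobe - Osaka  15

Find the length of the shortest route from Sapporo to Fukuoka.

16

Some routes from Sapporo to Fukuoka:
Sapporo → Osaka → Fukuoka: 13 + 15 = 28
Sapporo → Kobe → Fukuoka: 15 + 8 = 23
Sapporo → Kyoto → Fukuoka: 13 + 3 = 16
Sapporo → Osaka → Kyoto → Fukuoka: 13 + 4 + 3 = 20
The minimum is 16.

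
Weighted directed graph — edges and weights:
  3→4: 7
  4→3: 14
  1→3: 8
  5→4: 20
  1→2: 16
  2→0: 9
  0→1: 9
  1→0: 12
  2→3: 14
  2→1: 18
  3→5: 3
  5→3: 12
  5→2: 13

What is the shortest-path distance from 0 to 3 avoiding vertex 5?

Routes from 0 to 3 avoiding 5:
0→1→2→3: 9 + 16 + 14 = 39
0→1→3: 9 + 8 = 17
Best route has total 17.

17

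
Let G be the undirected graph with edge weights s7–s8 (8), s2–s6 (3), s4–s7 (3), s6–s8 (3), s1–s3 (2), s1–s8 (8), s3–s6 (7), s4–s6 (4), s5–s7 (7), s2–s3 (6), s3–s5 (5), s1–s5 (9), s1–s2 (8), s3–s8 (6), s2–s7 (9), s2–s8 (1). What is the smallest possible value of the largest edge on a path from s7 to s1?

6

A few of the s7→s1 routes:
s7→s4→s6→s8→s2→s3→s1: max(3, 4, 3, 1, 6, 2) = 6
s7→s4→s6→s2→s8→s3→s1: max(3, 4, 3, 1, 6, 2) = 6
s7→s4→s6→s8→s3→s1: max(3, 4, 3, 6, 2) = 6
s7→s4→s6→s2→s3→s1: max(3, 4, 3, 6, 2) = 6
s7→s4→s6→s3→s1: max(3, 4, 7, 2) = 7
Best route has worst link 6.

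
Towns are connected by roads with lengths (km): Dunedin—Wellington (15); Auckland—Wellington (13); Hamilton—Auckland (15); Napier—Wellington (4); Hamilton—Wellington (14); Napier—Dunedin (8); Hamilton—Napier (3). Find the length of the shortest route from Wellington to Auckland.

Candidate routes:
Wellington - Hamilton - Auckland: 14 + 15 = 29
Wellington - Dunedin - Napier - Hamilton - Auckland: 15 + 8 + 3 + 15 = 41
Wellington - Napier - Hamilton - Auckland: 4 + 3 + 15 = 22
Wellington - Auckland: 13
Shortest: 13 km.

13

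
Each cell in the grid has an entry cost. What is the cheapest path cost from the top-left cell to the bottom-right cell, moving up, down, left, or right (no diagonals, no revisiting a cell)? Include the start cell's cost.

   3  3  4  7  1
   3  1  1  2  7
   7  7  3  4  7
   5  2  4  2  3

19

One optimal route is [0,0]→[0,1]→[1,1]→[1,2]→[1,3]→[2,3]→[3,3]→[3,4].
Its cost is 3 + 3 + 1 + 1 + 2 + 4 + 2 + 3 = 19.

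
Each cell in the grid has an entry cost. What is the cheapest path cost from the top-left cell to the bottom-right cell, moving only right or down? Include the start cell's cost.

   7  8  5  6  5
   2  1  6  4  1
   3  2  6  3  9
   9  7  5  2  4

Best path: (0,0) (1,0) (1,1) (2,1) (2,2) (2,3) (3,3) (3,4)
Cost: 7 + 2 + 1 + 2 + 6 + 3 + 2 + 4 = 27
(Top row then right column would cost 45.)

27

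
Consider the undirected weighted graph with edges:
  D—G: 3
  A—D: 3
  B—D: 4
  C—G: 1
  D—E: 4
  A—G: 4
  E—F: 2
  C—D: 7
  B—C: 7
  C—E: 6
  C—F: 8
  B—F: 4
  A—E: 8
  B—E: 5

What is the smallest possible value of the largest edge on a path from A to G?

Checking several routes:
A → G: max(4) = 4
A → D → B → E → C → G: max(3, 4, 5, 6, 1) = 6
A → D → E → C → G: max(3, 4, 6, 1) = 6
A → D → B → F → E → C → G: max(3, 4, 4, 2, 6, 1) = 6
A → D → G: max(3, 3) = 3
The minimum achievable maximum is 3.

3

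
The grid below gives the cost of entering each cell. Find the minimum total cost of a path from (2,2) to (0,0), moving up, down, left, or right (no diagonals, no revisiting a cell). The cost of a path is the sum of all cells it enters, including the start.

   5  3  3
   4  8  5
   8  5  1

Cheapest: r2c2 -> r1c2 -> r0c2 -> r0c1 -> r0c0
  1 + 5 + 3 + 3 + 5 = 17

17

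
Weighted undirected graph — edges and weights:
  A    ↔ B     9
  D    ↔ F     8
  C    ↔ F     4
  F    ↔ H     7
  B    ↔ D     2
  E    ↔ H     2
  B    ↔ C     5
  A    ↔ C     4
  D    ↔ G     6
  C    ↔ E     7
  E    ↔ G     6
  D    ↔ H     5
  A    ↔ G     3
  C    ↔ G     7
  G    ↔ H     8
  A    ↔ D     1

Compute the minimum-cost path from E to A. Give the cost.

8

Checking several routes:
E→G→A: 6 + 3 = 9
E→C→A: 7 + 4 = 11
E→H→D→A: 2 + 5 + 1 = 8
E→H→G→A: 2 + 8 + 3 = 13
The minimum is 8.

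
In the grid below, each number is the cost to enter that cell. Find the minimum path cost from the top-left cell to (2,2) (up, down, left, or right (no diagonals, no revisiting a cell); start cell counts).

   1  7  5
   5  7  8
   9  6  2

Best path: [0,0] → [1,0] → [1,1] → [2,1] → [2,2]
Cost: 1 + 5 + 7 + 6 + 2 = 21

21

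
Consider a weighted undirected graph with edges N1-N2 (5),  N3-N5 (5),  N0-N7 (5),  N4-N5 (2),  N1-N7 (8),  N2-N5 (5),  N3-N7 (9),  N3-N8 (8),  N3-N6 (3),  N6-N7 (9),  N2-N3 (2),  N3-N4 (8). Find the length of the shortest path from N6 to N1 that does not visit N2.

17

Candidate routes:
N6→N3→N7→N1: 3 + 9 + 8 = 20
N6→N7→N1: 9 + 8 = 17
Best route has total 17.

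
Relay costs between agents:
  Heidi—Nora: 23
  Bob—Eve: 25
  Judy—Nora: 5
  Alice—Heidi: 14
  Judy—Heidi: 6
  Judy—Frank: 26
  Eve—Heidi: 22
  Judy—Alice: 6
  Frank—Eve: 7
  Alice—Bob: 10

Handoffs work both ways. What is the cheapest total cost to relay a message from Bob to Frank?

32

Checking several routes:
Bob -> Alice -> Judy -> Heidi -> Eve -> Frank: 10 + 6 + 6 + 22 + 7 = 51
Bob -> Eve -> Frank: 25 + 7 = 32
Bob -> Alice -> Judy -> Frank: 10 + 6 + 26 = 42
The minimum is 32.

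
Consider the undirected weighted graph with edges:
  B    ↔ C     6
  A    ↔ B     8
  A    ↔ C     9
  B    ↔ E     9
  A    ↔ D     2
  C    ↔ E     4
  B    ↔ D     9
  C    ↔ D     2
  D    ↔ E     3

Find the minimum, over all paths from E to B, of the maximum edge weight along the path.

6

Some routes from E to B:
E -> C -> B: max(4, 6) = 6
E -> D -> C -> B: max(3, 2, 6) = 6
E -> D -> A -> B: max(3, 2, 8) = 8
Smallest bottleneck: 6.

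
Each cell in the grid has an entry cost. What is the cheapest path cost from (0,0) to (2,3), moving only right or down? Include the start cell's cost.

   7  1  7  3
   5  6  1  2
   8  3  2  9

Best path: [0,0]→[0,1]→[1,1]→[1,2]→[1,3]→[2,3]
Cost: 7 + 1 + 6 + 1 + 2 + 9 = 26
For comparison, the top-then-right route costs 29.

26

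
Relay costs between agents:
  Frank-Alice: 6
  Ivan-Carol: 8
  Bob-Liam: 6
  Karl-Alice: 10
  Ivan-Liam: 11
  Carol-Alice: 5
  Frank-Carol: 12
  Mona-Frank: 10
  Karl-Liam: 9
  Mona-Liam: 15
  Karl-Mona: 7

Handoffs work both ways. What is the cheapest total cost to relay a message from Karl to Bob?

Some routes from Karl to Bob:
Karl-Alice-Frank-Carol-Ivan-Liam-Bob: 10 + 6 + 12 + 8 + 11 + 6 = 53
Karl-Alice-Frank-Mona-Liam-Bob: 10 + 6 + 10 + 15 + 6 = 47
Karl-Alice-Carol-Ivan-Liam-Bob: 10 + 5 + 8 + 11 + 6 = 40
Karl-Mona-Liam-Bob: 7 + 15 + 6 = 28
Karl-Liam-Bob: 9 + 6 = 15
Shortest: 15.

15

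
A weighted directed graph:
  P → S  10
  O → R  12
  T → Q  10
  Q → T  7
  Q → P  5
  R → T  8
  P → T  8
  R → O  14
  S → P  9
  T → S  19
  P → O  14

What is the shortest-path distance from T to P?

Paths from T to P:
T - S - P: 19 + 9 = 28
T - Q - P: 10 + 5 = 15
Shortest: 15.

15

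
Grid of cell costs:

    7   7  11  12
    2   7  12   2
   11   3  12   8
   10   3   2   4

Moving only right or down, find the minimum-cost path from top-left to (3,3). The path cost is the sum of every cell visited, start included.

28

Cheapest: r0c0→r1c0→r1c1→r2c1→r3c1→r3c2→r3c3
  7 + 2 + 7 + 3 + 3 + 2 + 4 = 28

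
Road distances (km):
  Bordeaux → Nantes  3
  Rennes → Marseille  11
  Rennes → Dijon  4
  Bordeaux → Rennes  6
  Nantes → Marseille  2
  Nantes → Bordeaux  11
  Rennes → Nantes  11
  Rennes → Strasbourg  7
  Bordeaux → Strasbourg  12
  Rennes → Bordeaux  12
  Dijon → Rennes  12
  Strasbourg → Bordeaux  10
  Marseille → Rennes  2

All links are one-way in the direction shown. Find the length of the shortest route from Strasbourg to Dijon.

Candidate routes:
Strasbourg-Bordeaux-Nantes-Marseille-Rennes-Dijon: 10 + 3 + 2 + 2 + 4 = 21
Strasbourg-Bordeaux-Rennes-Dijon: 10 + 6 + 4 = 20
Best route has total 20 km.

20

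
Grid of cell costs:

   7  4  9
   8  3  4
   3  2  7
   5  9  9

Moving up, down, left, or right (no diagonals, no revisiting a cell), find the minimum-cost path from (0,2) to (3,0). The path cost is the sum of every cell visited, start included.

26

One optimal route is r0c2 -> r0c1 -> r1c1 -> r2c1 -> r2c0 -> r3c0.
Its cost is 9 + 4 + 3 + 2 + 3 + 5 = 26.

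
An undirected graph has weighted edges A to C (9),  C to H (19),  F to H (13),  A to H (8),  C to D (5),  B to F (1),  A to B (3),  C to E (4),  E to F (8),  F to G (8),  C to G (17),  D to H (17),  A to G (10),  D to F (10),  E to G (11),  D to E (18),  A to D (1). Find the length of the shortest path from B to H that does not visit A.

14

Checking several routes:
B-F-E-C-H: 1 + 8 + 4 + 19 = 32
B-F-D-H: 1 + 10 + 17 = 28
B-F-H: 1 + 13 = 14
The minimum is 14.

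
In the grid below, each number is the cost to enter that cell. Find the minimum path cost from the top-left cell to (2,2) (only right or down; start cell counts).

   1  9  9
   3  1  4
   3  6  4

13

Take (0,0) → (1,0) → (1,1) → (1,2) → (2,2) for a total of 1 + 3 + 1 + 4 + 4 = 13.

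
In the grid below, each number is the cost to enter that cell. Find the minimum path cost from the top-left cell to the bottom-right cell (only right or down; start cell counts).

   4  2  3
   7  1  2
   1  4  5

14

Take (0,0) (0,1) (1,1) (1,2) (2,2) for a total of 4 + 2 + 1 + 2 + 5 = 14.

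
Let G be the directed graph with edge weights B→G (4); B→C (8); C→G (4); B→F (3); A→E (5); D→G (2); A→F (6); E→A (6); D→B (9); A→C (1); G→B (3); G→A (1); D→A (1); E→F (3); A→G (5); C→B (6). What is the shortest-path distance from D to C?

2

A few of the D→C routes:
D→A→C: 1 + 1 = 2
D→G→A→C: 2 + 1 + 1 = 4
D→G→B→C: 2 + 3 + 8 = 13
Shortest: 2.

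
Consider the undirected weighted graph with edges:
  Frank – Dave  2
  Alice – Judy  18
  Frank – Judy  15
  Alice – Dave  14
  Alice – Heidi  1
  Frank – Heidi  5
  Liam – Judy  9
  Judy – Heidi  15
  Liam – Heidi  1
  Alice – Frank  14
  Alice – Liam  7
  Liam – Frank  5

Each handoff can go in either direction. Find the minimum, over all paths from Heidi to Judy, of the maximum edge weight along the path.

Comparing a few candidate routes:
Heidi - Frank - Liam - Judy: max(5, 5, 9) = 9
Heidi - Alice - Frank - Liam - Judy: max(1, 14, 5, 9) = 14
Heidi - Alice - Liam - Judy: max(1, 7, 9) = 9
Heidi - Liam - Judy: max(1, 9) = 9
Best route has worst link 9.

9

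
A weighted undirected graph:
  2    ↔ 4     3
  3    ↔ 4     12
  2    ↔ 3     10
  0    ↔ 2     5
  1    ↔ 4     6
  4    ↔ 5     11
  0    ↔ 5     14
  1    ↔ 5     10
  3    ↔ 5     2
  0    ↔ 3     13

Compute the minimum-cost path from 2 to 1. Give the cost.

A few of the 2→1 routes:
2 → 4 → 5 → 1: 3 + 11 + 10 = 24
2 → 3 → 5 → 1: 10 + 2 + 10 = 22
2 → 4 → 1: 3 + 6 = 9
2 → 4 → 3 → 5 → 1: 3 + 12 + 2 + 10 = 27
The minimum is 9.

9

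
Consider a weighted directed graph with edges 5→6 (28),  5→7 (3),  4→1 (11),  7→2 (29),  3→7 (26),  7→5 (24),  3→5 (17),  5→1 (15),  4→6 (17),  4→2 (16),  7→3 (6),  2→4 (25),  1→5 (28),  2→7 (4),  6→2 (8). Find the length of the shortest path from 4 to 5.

39

Routes from 4 to 5:
4→6→2→7→5: 17 + 8 + 4 + 24 = 53
4→2→7→5: 16 + 4 + 24 = 44
4→1→5: 11 + 28 = 39
4→6→2→7→3→5: 17 + 8 + 4 + 6 + 17 = 52
4→2→7→3→5: 16 + 4 + 6 + 17 = 43
Shortest: 39.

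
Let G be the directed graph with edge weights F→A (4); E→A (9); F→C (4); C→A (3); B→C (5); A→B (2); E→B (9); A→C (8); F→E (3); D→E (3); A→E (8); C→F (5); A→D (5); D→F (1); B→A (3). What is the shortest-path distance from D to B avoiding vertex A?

Candidate routes:
D -> E -> B: 3 + 9 = 12
D -> F -> E -> B: 1 + 3 + 9 = 13
The minimum is 12.

12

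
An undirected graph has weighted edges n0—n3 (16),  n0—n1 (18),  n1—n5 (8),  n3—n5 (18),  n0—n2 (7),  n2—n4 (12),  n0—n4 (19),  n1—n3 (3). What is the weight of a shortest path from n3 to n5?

Paths from n3 to n5:
n3→n0→n1→n5: 16 + 18 + 8 = 42
n3→n5: 18
n3→n1→n5: 3 + 8 = 11
Shortest: 11.

11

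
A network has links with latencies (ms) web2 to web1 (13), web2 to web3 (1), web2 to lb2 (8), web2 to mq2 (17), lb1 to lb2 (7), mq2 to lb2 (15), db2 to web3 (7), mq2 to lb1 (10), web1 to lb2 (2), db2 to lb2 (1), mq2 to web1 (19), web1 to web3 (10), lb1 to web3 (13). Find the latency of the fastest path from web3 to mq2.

Comparing a few candidate routes:
web3 - lb1 - mq2: 13 + 10 = 23
web3 - web2 - mq2: 1 + 17 = 18
web3 - db2 - lb2 - mq2: 7 + 1 + 15 = 23
web3 - web2 - lb2 - mq2: 1 + 8 + 15 = 24
Shortest: 18 ms.

18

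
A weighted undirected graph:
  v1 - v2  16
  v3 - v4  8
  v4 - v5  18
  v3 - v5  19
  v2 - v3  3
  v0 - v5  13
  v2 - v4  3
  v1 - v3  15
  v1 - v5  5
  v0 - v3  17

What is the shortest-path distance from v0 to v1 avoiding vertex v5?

Routes from v0 to v1 avoiding v5:
v0 → v3 → v1: 17 + 15 = 32
v0 → v3 → v4 → v2 → v1: 17 + 8 + 3 + 16 = 44
v0 → v3 → v2 → v1: 17 + 3 + 16 = 36
The minimum is 32.

32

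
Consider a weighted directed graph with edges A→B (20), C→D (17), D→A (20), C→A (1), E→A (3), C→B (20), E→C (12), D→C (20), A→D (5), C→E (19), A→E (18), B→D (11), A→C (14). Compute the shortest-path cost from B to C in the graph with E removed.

Routes from B to C avoiding E:
B → D → C: 11 + 20 = 31
B → D → A → C: 11 + 20 + 14 = 45
Best route has total 31.

31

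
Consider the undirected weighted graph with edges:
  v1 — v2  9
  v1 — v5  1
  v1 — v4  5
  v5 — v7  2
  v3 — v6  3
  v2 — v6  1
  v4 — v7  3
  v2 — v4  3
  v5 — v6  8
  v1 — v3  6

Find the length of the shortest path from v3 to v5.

7

Some routes from v3 to v5:
v3→v1→v5: 6 + 1 = 7
v3→v6→v5: 3 + 8 = 11
v3→v6→v2→v4→v7→v5: 3 + 1 + 3 + 3 + 2 = 12
Shortest: 7.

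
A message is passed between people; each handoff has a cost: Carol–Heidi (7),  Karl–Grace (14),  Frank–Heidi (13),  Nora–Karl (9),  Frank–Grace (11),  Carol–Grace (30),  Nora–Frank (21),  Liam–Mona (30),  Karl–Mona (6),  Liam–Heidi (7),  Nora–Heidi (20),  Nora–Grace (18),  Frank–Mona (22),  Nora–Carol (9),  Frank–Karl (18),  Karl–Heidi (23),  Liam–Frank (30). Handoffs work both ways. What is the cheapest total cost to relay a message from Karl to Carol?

18

A few of the Karl→Carol routes:
Karl-Heidi-Carol: 23 + 7 = 30
Karl-Nora-Carol: 9 + 9 = 18
Karl-Nora-Heidi-Carol: 9 + 20 + 7 = 36
Best route has total 18.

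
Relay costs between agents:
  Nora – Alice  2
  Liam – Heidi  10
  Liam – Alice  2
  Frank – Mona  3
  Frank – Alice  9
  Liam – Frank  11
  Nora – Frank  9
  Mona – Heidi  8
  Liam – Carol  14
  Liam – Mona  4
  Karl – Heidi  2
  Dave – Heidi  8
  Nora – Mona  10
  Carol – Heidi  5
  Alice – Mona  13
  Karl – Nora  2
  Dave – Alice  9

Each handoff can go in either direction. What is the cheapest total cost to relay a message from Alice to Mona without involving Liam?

Checking several routes:
Alice -> Frank -> Mona: 9 + 3 = 12
Alice -> Mona: 13
Alice -> Nora -> Mona: 2 + 10 = 12
The minimum is 12.

12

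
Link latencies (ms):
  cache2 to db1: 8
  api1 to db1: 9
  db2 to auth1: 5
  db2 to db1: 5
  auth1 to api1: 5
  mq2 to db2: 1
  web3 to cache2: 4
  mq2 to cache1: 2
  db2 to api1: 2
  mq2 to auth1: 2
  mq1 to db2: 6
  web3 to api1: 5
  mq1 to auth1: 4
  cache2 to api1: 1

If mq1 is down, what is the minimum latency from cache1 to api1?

Checking several routes:
cache1 -> mq2 -> auth1 -> db2 -> api1: 2 + 2 + 5 + 2 = 11
cache1 -> mq2 -> auth1 -> api1: 2 + 2 + 5 = 9
cache1 -> mq2 -> db2 -> api1: 2 + 1 + 2 = 5
The minimum is 5 ms.

5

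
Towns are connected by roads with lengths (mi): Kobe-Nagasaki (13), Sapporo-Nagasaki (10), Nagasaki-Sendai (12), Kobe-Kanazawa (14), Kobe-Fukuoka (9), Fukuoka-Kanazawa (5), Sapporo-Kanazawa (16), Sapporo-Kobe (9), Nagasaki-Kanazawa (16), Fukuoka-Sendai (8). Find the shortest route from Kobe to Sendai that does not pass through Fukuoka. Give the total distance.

Paths from Kobe to Sendai avoiding Fukuoka:
Kobe-Kanazawa-Sapporo-Nagasaki-Sendai: 14 + 16 + 10 + 12 = 52
Kobe-Sapporo-Kanazawa-Nagasaki-Sendai: 9 + 16 + 16 + 12 = 53
Kobe-Nagasaki-Sendai: 13 + 12 = 25
Kobe-Sapporo-Nagasaki-Sendai: 9 + 10 + 12 = 31
Kobe-Kanazawa-Nagasaki-Sendai: 14 + 16 + 12 = 42
Shortest: 25 mi.

25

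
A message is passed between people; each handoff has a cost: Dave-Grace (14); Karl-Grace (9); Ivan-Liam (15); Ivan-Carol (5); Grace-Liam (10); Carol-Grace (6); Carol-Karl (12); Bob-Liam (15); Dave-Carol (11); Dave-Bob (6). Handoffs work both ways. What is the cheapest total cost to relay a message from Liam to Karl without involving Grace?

Candidate routes:
Liam-Bob-Dave-Carol-Karl: 15 + 6 + 11 + 12 = 44
Liam-Ivan-Carol-Karl: 15 + 5 + 12 = 32
Shortest: 32.

32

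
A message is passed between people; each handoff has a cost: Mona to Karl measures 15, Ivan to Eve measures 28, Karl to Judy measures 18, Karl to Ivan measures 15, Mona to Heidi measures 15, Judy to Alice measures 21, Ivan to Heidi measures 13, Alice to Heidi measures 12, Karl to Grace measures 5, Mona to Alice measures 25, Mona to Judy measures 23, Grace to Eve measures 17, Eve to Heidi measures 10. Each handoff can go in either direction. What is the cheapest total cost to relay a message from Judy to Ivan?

Comparing a few candidate routes:
Judy → Karl → Mona → Heidi → Ivan: 18 + 15 + 15 + 13 = 61
Judy → Karl → Ivan: 18 + 15 = 33
Judy → Alice → Heidi → Ivan: 21 + 12 + 13 = 46
Judy → Mona → Heidi → Ivan: 23 + 15 + 13 = 51
Judy → Mona → Karl → Ivan: 23 + 15 + 15 = 53
Judy → Karl → Grace → Eve → Heidi → Ivan: 18 + 5 + 17 + 10 + 13 = 63
Shortest: 33.

33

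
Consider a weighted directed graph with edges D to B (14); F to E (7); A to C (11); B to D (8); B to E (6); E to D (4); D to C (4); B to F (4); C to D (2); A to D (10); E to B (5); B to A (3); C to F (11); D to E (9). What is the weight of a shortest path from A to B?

24

Comparing a few candidate routes:
A→D→B: 10 + 14 = 24
A→C→D→B: 11 + 2 + 14 = 27
A→C→D→E→B: 11 + 2 + 9 + 5 = 27
A→D→E→B: 10 + 9 + 5 = 24
The minimum is 24.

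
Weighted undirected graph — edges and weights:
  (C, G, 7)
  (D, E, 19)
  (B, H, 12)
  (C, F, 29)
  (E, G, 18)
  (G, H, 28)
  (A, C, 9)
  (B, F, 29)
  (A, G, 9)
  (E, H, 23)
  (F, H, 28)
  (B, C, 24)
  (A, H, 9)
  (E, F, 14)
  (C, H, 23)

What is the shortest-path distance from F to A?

Checking several routes:
F -> E -> H -> A: 14 + 23 + 9 = 46
F -> C -> A: 29 + 9 = 38
F -> C -> G -> A: 29 + 7 + 9 = 45
F -> E -> G -> A: 14 + 18 + 9 = 41
F -> H -> A: 28 + 9 = 37
The minimum is 37.

37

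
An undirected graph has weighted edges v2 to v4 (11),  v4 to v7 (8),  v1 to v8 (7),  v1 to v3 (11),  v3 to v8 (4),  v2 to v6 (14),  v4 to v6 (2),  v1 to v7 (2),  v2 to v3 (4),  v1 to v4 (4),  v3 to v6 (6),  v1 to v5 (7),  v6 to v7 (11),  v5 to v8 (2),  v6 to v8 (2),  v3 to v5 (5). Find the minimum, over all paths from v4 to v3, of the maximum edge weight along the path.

4

Comparing a few candidate routes:
v4 -> v6 -> v3: max(2, 6) = 6
v4 -> v6 -> v8 -> v5 -> v3: max(2, 2, 2, 5) = 5
v4 -> v6 -> v8 -> v1 -> v5 -> v3: max(2, 2, 7, 7, 5) = 7
v4 -> v6 -> v8 -> v3: max(2, 2, 4) = 4
Best route has worst link 4.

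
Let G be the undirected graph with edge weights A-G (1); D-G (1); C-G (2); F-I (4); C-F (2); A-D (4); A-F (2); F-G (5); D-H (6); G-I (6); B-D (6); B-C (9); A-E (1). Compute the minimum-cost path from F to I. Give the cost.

4

Checking several routes:
F - C - G - I: 2 + 2 + 6 = 10
F - C - B - D - G - I: 2 + 9 + 6 + 1 + 6 = 24
F - A - D - G - I: 2 + 4 + 1 + 6 = 13
F - G - I: 5 + 6 = 11
F - I: 4
F - A - G - I: 2 + 1 + 6 = 9
Best route has total 4.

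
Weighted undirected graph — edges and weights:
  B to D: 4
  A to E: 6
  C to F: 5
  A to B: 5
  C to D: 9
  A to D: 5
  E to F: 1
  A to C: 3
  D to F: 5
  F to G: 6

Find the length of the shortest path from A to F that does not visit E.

Checking several routes:
A → B → D → F: 5 + 4 + 5 = 14
A → C → D → F: 3 + 9 + 5 = 17
A → C → F: 3 + 5 = 8
A → D → F: 5 + 5 = 10
Shortest: 8.

8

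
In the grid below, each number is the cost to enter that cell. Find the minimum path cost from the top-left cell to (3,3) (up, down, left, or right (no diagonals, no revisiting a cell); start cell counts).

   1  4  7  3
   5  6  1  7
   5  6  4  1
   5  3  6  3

20

Best path: (0,0) (0,1) (1,1) (1,2) (2,2) (2,3) (3,3)
Cost: 1 + 4 + 6 + 1 + 4 + 1 + 3 = 20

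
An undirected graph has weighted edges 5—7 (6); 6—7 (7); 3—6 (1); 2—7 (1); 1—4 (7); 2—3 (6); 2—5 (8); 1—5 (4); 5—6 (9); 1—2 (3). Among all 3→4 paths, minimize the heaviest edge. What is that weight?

A few of the 3→4 routes:
3-2-7-5-1-4: max(6, 1, 6, 4, 7) = 7
3-2-1-4: max(6, 3, 7) = 7
3-6-7-5-1-4: max(1, 7, 6, 4, 7) = 7
Smallest bottleneck: 7.

7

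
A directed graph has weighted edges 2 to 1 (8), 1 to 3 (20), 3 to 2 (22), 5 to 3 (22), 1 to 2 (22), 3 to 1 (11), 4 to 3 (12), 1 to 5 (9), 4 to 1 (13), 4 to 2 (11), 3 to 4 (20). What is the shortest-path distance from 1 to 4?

40

Candidate routes:
1 - 5 - 3 - 4: 9 + 22 + 20 = 51
1 - 3 - 4: 20 + 20 = 40
Best route has total 40.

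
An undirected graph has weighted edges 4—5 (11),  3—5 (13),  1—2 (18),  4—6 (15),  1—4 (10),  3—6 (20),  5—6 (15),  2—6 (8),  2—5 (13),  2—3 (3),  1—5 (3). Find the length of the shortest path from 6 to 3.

11

A few of the 6→3 routes:
6 - 2 - 3: 8 + 3 = 11
6 - 3: 20
6 - 5 - 3: 15 + 13 = 28
6 - 5 - 2 - 3: 15 + 13 + 3 = 31
Best route has total 11.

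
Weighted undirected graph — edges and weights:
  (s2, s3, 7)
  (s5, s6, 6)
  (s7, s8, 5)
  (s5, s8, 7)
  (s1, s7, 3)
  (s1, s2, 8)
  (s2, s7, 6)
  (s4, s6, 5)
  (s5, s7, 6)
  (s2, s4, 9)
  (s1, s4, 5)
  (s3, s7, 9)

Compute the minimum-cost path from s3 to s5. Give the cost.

15

Comparing a few candidate routes:
s3 -> s2 -> s7 -> s5: 7 + 6 + 6 = 19
s3 -> s7 -> s8 -> s5: 9 + 5 + 7 = 21
s3 -> s7 -> s5: 9 + 6 = 15
The minimum is 15.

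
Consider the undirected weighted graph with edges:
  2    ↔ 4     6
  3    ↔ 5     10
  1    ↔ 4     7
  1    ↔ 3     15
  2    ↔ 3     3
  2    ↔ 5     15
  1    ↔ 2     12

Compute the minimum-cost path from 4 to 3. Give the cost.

Paths from 4 to 3:
4-1-2-3: 7 + 12 + 3 = 22
4-2-1-3: 6 + 12 + 15 = 33
4-2-3: 6 + 3 = 9
4-1-3: 7 + 15 = 22
4-1-2-5-3: 7 + 12 + 15 + 10 = 44
4-2-5-3: 6 + 15 + 10 = 31
The minimum is 9.

9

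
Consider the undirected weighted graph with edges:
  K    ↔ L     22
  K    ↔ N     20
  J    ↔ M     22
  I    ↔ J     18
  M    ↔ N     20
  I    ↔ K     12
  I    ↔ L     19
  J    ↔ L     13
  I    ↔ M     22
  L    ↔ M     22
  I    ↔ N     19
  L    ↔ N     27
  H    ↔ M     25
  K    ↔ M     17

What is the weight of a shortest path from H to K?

42

Checking several routes:
H→M→I→K: 25 + 22 + 12 = 59
H→M→K: 25 + 17 = 42
H→M→N→K: 25 + 20 + 20 = 65
The minimum is 42.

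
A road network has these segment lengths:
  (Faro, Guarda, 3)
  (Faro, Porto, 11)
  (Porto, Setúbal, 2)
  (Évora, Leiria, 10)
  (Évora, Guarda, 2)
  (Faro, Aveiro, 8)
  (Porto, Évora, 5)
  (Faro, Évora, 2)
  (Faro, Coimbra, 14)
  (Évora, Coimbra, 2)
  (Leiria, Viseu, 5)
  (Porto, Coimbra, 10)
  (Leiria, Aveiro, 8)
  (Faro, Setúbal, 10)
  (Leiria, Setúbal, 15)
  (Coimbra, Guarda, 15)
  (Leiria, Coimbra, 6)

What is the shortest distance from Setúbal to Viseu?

A few of the Setúbal→Viseu routes:
Setúbal→Leiria→Viseu: 15 + 5 = 20
Setúbal→Faro→Évora→Leiria→Viseu: 10 + 2 + 10 + 5 = 27
Setúbal→Faro→Évora→Coimbra→Leiria→Viseu: 10 + 2 + 2 + 6 + 5 = 25
Setúbal→Porto→Évora→Coimbra→Leiria→Viseu: 2 + 5 + 2 + 6 + 5 = 20
Setúbal→Porto→Coimbra→Leiria→Viseu: 2 + 10 + 6 + 5 = 23
Setúbal→Porto→Évora→Leiria→Viseu: 2 + 5 + 10 + 5 = 22
Shortest: 20.

20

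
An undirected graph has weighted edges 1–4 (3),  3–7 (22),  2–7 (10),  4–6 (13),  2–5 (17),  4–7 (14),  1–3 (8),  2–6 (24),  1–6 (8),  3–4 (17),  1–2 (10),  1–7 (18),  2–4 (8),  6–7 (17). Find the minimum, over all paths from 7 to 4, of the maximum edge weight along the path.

Checking several routes:
7→2→1→6→4: max(10, 10, 8, 13) = 13
7→4: max(14) = 14
7→6→4: max(17, 13) = 17
7→2→4: max(10, 8) = 10
7→2→1→4: max(10, 10, 3) = 10
Best route has worst link 10.

10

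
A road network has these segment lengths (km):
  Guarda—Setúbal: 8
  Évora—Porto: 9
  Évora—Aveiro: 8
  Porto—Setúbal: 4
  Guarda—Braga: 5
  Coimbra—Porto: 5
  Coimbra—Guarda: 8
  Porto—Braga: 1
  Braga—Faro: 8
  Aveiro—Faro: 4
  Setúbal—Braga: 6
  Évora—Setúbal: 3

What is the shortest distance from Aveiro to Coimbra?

18

Comparing a few candidate routes:
Aveiro → Faro → Braga → Porto → Coimbra: 4 + 8 + 1 + 5 = 18
Aveiro → Évora → Porto → Coimbra: 8 + 9 + 5 = 22
Aveiro → Évora → Setúbal → Porto → Coimbra: 8 + 3 + 4 + 5 = 20
Aveiro → Évora → Setúbal → Braga → Porto → Coimbra: 8 + 3 + 6 + 1 + 5 = 23
The minimum is 18 km.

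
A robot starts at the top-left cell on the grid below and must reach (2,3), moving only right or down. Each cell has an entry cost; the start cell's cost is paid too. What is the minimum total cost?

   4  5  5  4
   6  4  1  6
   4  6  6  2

22

One optimal route is (0,0) (0,1) (1,1) (1,2) (1,3) (2,3).
Its cost is 4 + 5 + 4 + 1 + 6 + 2 = 22.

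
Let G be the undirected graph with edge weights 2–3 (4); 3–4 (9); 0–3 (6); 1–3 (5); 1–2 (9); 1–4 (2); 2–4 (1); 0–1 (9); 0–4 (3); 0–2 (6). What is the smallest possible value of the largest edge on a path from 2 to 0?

Checking several routes:
2 → 3 → 0: max(4, 6) = 6
2 → 4 → 0: max(1, 3) = 3
2 → 4 → 1 → 3 → 0: max(1, 2, 5, 6) = 6
2 → 3 → 1 → 4 → 0: max(4, 5, 2, 3) = 5
Smallest bottleneck: 3.

3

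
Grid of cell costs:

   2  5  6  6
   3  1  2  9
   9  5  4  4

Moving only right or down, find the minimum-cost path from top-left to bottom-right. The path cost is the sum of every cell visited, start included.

16

Path (0,0)→(1,0)→(1,1)→(1,2)→(2,2)→(2,3): 2 + 3 + 1 + 2 + 4 + 4 = 16.
(Top row then right column would cost 32.)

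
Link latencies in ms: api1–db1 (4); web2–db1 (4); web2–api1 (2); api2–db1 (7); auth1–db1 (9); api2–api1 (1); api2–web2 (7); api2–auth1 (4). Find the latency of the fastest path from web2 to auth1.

Some routes from web2 to auth1:
web2 - api1 - api2 - auth1: 2 + 1 + 4 = 7
web2 - api2 - auth1: 7 + 4 = 11
web2 - db1 - api1 - api2 - auth1: 4 + 4 + 1 + 4 = 13
Shortest: 7 ms.

7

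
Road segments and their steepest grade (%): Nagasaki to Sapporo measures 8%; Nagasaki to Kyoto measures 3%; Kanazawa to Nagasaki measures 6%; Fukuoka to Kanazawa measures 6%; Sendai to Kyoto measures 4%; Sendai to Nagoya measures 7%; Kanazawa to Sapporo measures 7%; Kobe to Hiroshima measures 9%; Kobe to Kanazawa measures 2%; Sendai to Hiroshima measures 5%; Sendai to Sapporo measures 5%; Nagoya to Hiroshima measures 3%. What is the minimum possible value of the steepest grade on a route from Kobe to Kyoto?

6

Checking several routes:
Kobe-Kanazawa-Sapporo-Nagasaki-Kyoto: max(2, 7, 8, 3) = 8
Kobe-Kanazawa-Sapporo-Sendai-Kyoto: max(2, 7, 5, 4) = 7
Kobe-Kanazawa-Nagasaki-Kyoto: max(2, 6, 3) = 6
The minimum achievable maximum is 6%.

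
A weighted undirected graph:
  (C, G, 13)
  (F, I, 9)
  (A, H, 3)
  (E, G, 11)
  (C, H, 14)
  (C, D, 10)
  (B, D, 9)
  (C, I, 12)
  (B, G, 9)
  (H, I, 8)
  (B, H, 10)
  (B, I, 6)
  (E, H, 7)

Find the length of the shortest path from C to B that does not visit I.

19

Paths from C to B avoiding I:
C-G-E-H-B: 13 + 11 + 7 + 10 = 41
C-D-B: 10 + 9 = 19
C-H-E-G-B: 14 + 7 + 11 + 9 = 41
C-G-B: 13 + 9 = 22
C-H-B: 14 + 10 = 24
Shortest: 19.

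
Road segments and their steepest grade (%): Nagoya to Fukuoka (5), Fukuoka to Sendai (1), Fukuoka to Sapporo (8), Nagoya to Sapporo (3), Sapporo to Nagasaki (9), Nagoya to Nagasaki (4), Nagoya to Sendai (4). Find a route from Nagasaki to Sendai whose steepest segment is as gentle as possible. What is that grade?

4

A few of the Nagasaki→Sendai routes:
Nagasaki - Nagoya - Sapporo - Fukuoka - Sendai: max(4, 3, 8, 1) = 8
Nagasaki - Nagoya - Fukuoka - Sendai: max(4, 5, 1) = 5
Nagasaki - Nagoya - Sendai: max(4, 4) = 4
Nagasaki - Sapporo - Nagoya - Sendai: max(9, 3, 4) = 9
Smallest bottleneck: 4%.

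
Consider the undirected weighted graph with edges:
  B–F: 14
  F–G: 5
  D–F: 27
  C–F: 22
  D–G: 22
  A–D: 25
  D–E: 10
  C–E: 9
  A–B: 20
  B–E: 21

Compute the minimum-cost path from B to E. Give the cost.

21

Checking several routes:
B-E: 21
B-F-D-E: 14 + 27 + 10 = 51
B-F-C-E: 14 + 22 + 9 = 45
Best route has total 21.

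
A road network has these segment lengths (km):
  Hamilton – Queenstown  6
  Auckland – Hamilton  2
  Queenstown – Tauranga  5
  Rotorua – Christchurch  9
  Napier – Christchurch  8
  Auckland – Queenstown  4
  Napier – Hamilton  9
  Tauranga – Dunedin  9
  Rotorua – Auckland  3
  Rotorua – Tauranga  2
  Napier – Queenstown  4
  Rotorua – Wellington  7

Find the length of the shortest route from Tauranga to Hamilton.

Some routes from Tauranga to Hamilton:
Tauranga - Rotorua - Auckland - Hamilton: 2 + 3 + 2 = 7
Tauranga - Queenstown - Hamilton: 5 + 6 = 11
Tauranga - Queenstown - Auckland - Hamilton: 5 + 4 + 2 = 11
The minimum is 7 km.

7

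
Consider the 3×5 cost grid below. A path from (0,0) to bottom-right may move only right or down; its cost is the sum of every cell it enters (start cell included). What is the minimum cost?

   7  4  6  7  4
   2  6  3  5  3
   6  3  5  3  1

27

Best path: r0c0 r1c0 r1c1 r1c2 r1c3 r1c4 r2c4
Cost: 7 + 2 + 6 + 3 + 5 + 3 + 1 = 27
(Top row then right column would cost 32.)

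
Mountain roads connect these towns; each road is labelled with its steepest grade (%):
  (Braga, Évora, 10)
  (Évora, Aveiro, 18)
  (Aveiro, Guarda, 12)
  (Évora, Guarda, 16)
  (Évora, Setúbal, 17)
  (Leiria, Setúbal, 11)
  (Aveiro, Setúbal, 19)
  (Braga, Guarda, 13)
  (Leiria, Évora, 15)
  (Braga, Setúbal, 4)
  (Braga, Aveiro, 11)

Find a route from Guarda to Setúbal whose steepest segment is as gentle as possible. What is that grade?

12

Some routes from Guarda to Setúbal:
Guarda - Braga - Évora - Leiria - Setúbal: max(13, 10, 15, 11) = 15
Guarda - Braga - Setúbal: max(13, 4) = 13
Guarda - Aveiro - Braga - Setúbal: max(12, 11, 4) = 12
Guarda - Évora - Leiria - Setúbal: max(16, 15, 11) = 16
Guarda - Évora - Braga - Setúbal: max(16, 10, 4) = 16
Guarda - Aveiro - Braga - Évora - Leiria - Setúbal: max(12, 11, 10, 15, 11) = 15
Best route has worst link 12%.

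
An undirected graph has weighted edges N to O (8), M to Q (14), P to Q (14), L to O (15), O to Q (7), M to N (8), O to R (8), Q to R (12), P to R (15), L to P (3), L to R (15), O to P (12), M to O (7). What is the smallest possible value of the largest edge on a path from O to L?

12

Some routes from O to L:
O-P-L: max(12, 3) = 12
O-N-M-Q-P-L: max(8, 8, 14, 14, 3) = 14
O-Q-P-L: max(7, 14, 3) = 14
O-M-Q-P-L: max(7, 14, 14, 3) = 14
The minimum achievable maximum is 12.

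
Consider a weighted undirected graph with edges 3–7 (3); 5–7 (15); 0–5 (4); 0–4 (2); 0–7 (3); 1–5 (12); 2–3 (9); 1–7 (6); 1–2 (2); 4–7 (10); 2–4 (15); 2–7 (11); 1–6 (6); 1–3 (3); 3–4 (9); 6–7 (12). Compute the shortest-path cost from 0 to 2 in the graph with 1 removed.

14

A few of the 0→2 routes:
0 -> 7 -> 3 -> 2: 3 + 3 + 9 = 15
0 -> 4 -> 3 -> 2: 2 + 9 + 9 = 20
0 -> 7 -> 2: 3 + 11 = 14
0 -> 4 -> 2: 2 + 15 = 17
Shortest: 14.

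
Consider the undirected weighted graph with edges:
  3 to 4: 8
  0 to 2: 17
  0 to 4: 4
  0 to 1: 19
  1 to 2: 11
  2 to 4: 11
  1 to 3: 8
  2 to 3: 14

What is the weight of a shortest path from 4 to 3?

A few of the 4→3 routes:
4→3: 8
4→2→3: 11 + 14 = 25
4→2→1→3: 11 + 11 + 8 = 30
Shortest: 8.

8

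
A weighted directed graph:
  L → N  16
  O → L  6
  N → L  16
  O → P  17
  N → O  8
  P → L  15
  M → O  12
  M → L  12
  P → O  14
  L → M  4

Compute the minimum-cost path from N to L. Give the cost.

14

Paths from N to L:
N - O - L: 8 + 6 = 14
N - O - P - L: 8 + 17 + 15 = 40
N - L: 16
The minimum is 14.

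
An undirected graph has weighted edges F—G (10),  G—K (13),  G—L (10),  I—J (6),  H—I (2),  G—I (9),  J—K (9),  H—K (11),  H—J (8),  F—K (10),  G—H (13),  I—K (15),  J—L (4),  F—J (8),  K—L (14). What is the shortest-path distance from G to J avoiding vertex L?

15

Some routes from G to J avoiding L:
G - I - H - J: 9 + 2 + 8 = 19
G - I - J: 9 + 6 = 15
G - F - J: 10 + 8 = 18
The minimum is 15.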